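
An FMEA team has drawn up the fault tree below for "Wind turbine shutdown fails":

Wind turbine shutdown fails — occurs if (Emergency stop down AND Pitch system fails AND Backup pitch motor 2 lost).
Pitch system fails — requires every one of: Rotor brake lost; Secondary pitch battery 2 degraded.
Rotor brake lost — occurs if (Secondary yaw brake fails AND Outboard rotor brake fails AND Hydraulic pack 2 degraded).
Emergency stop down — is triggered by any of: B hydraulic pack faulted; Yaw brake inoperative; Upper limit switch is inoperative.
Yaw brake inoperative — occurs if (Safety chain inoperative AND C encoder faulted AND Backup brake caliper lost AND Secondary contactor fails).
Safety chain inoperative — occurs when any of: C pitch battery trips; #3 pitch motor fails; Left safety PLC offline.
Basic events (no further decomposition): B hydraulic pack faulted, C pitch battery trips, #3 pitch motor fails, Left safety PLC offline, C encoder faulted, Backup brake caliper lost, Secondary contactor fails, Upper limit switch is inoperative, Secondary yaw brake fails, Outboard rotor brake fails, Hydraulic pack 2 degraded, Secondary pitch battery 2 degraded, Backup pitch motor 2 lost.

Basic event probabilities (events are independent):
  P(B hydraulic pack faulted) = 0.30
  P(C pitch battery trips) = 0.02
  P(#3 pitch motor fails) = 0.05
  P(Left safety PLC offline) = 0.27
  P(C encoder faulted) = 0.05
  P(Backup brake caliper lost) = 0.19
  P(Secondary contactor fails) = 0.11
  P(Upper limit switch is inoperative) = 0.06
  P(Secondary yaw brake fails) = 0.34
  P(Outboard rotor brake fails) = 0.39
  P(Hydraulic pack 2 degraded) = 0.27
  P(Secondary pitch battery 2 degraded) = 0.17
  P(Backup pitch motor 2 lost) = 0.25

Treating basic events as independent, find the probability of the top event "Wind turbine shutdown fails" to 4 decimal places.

0.0005

P(Safety chain inoperative) [OR] = 1 − (1−0.02) × (1−0.05) × (1−0.27) = 0.320370
P(Yaw brake inoperative) [AND] = 0.320370 × 0.05 × 0.19 × 0.11 = 0.000335
P(Emergency stop down) [OR] = 1 − (1−0.30) × (1−0.000335) × (1−0.06) = 0.342220
P(Rotor brake lost) [AND] = 0.34 × 0.39 × 0.27 = 0.035802
P(Pitch system fails) [AND] = 0.035802 × 0.17 = 0.006086
P(Wind turbine shutdown fails) [AND] = 0.342220 × 0.006086 × 0.25 = 0.000521
Rounded to 4 decimal places: P(Wind turbine shutdown fails) ≈ 0.0005.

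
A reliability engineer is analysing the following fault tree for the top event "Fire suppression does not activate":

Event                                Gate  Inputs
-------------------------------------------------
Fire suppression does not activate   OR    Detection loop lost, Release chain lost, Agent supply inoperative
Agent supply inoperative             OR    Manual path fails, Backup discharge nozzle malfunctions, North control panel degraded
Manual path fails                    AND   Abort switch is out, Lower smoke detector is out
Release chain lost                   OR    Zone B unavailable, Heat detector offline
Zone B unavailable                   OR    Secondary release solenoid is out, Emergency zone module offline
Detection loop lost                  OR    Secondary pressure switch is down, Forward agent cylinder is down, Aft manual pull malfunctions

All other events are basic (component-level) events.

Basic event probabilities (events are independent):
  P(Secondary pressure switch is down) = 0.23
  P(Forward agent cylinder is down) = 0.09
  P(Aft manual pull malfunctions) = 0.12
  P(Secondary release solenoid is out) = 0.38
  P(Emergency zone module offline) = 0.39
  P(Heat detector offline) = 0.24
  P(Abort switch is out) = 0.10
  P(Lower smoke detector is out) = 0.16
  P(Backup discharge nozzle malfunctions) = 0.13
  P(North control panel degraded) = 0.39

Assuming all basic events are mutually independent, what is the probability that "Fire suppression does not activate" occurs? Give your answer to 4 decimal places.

P(Detection loop lost) [OR] = 1 − (1−0.23) × (1−0.09) × (1−0.12) = 0.383384
P(Zone B unavailable) [OR] = 1 − (1−0.38) × (1−0.39) = 0.621800
P(Release chain lost) [OR] = 1 − (1−0.621800) × (1−0.24) = 0.712568
P(Manual path fails) [AND] = 0.10 × 0.16 = 0.016000
P(Agent supply inoperative) [OR] = 1 − (1−0.016000) × (1−0.13) × (1−0.39) = 0.477791
P(Fire suppression does not activate) [OR] = 1 − (1−0.383384) × (1−0.712568) × (1−0.477791) = 0.907446
Rounded to 4 decimal places: P(Fire suppression does not activate) ≈ 0.9074.

0.9074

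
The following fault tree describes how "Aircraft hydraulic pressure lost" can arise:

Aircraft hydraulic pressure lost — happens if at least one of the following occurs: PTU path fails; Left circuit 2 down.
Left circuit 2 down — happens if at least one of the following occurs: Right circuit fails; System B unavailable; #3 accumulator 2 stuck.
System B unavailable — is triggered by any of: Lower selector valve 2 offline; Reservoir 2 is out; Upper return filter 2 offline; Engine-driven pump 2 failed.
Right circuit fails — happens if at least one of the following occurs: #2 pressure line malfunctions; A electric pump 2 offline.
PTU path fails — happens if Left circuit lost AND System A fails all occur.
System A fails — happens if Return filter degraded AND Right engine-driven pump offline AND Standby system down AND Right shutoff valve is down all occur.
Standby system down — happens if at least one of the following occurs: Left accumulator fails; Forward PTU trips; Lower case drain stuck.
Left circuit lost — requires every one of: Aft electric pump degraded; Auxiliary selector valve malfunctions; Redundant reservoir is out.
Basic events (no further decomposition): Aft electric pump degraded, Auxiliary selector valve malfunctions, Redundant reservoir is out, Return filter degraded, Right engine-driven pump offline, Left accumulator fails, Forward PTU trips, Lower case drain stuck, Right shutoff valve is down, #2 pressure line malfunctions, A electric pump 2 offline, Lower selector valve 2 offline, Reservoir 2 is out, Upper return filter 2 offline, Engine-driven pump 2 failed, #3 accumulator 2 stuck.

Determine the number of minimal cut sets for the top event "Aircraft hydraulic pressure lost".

10

Left circuit lost [AND]: one cut set from each child combined → 1 × 1 × 1 = 1 cut set(s).
Standby system down [OR]: union of children's cut sets → 3 cut set(s).
System A fails [AND]: one cut set from each child combined → 1 × 1 × 3 × 1 = 3 cut set(s).
PTU path fails [AND]: one cut set from each child combined → 1 × 3 = 3 cut set(s).
Right circuit fails [OR]: union of children's cut sets → 2 cut set(s).
System B unavailable [OR]: union of children's cut sets → 4 cut set(s).
Left circuit 2 down [OR]: union of children's cut sets → 7 cut set(s).
Aircraft hydraulic pressure lost [OR]: union of children's cut sets → 10 cut set(s).
Minimal cut sets: {Aft electric pump degraded, Auxiliary selector valve malfunctions, Left accumulator fails, Redundant reservoir is out, Return filter degraded, Right engine-driven pump offline, Right shutoff valve is down}; {Aft electric pump degraded, Auxiliary selector valve malfunctions, Forward PTU trips, Redundant reservoir is out, Return filter degraded, Right engine-driven pump offline, Right shutoff valve is down}; {Aft electric pump degraded, Auxiliary selector valve malfunctions, Lower case drain stuck, Redundant reservoir is out, Return filter degraded, Right engine-driven pump offline, Right shutoff valve is down}; {#2 pressure line malfunctions}; {A electric pump 2 offline}; {Lower selector valve 2 offline}; {Reservoir 2 is out}; {Upper return filter 2 offline}; {Engine-driven pump 2 failed}; {#3 accumulator 2 stuck}.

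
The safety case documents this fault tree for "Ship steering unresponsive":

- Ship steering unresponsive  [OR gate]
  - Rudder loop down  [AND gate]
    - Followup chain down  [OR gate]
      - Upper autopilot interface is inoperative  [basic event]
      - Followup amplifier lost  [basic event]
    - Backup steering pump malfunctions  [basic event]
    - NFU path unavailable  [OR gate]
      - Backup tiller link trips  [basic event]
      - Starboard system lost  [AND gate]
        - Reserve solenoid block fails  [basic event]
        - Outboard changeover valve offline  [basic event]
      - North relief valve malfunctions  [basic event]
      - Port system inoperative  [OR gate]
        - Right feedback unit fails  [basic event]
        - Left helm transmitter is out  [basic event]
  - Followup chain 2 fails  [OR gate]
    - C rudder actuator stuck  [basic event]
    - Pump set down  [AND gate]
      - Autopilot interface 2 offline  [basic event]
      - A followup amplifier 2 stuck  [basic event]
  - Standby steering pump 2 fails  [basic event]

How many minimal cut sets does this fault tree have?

13

Followup chain down [OR]: union of children's cut sets → 2 cut set(s).
Starboard system lost [AND]: one cut set from each child combined → 1 × 1 = 1 cut set(s).
Port system inoperative [OR]: union of children's cut sets → 2 cut set(s).
NFU path unavailable [OR]: union of children's cut sets → 5 cut set(s).
Rudder loop down [AND]: one cut set from each child combined → 2 × 1 × 5 = 10 cut set(s).
Pump set down [AND]: one cut set from each child combined → 1 × 1 = 1 cut set(s).
Followup chain 2 fails [OR]: union of children's cut sets → 2 cut set(s).
Ship steering unresponsive [OR]: union of children's cut sets → 13 cut set(s).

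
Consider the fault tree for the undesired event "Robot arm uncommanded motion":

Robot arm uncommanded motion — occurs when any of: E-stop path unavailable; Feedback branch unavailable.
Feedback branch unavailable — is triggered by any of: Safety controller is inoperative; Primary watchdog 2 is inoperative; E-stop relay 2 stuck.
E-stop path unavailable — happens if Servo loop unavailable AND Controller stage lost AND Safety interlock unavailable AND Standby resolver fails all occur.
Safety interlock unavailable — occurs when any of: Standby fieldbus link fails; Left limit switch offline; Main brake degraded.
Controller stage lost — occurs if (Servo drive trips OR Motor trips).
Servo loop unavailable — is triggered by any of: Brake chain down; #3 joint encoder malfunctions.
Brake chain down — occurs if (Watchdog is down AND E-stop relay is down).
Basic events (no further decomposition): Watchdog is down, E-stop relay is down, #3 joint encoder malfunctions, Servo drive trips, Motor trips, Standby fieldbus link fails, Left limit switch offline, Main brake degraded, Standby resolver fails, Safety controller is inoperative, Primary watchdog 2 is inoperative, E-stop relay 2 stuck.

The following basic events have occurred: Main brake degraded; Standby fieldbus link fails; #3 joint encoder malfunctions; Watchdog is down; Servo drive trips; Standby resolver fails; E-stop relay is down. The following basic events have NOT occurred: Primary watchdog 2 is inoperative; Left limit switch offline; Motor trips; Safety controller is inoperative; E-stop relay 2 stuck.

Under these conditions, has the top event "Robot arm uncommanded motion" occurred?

Yes

Brake chain down [AND]: Watchdog is down=occurs, E-stop relay is down=occurs → all inputs occur → occurs.
Servo loop unavailable [OR]: Brake chain down=occurs, #3 joint encoder malfunctions=occurs → at least one input occurs → occurs.
Controller stage lost [OR]: Servo drive trips=occurs, Motor trips=not → at least one input occurs → occurs.
Safety interlock unavailable [OR]: Standby fieldbus link fails=occurs, Left limit switch offline=not, Main brake degraded=occurs → at least one input occurs → occurs.
E-stop path unavailable [AND]: Servo loop unavailable=occurs, Controller stage lost=occurs, Safety interlock unavailable=occurs, Standby resolver fails=occurs → all inputs occur → occurs.
Feedback branch unavailable [OR]: Safety controller is inoperative=not, Primary watchdog 2 is inoperative=not, E-stop relay 2 stuck=not → no input occurs → does not occur.
Robot arm uncommanded motion [OR]: E-stop path unavailable=occurs, Feedback branch unavailable=not → at least one input occurs → occurs.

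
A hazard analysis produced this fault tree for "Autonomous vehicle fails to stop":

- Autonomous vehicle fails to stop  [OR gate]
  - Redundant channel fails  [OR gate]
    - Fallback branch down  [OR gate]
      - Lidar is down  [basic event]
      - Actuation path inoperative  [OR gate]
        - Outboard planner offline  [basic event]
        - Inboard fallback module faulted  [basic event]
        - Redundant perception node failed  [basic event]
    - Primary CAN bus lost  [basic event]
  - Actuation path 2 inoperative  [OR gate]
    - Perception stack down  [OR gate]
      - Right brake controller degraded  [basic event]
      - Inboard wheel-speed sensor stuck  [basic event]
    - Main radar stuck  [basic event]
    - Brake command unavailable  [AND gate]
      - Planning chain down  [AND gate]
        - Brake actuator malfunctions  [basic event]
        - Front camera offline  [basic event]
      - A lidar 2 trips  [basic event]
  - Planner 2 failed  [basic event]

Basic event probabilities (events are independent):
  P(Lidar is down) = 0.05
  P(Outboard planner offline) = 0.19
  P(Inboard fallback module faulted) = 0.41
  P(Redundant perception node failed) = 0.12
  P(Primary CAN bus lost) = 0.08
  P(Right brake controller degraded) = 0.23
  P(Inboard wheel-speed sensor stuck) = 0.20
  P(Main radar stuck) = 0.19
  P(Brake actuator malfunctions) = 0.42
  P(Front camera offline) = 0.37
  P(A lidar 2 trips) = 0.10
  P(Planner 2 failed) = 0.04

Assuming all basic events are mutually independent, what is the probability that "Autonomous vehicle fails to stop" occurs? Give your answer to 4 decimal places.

0.8267

P(Actuation path inoperative) [OR] = 1 − (1−0.19) × (1−0.41) × (1−0.12) = 0.579448
P(Fallback branch down) [OR] = 1 − (1−0.05) × (1−0.579448) = 0.600476
P(Redundant channel fails) [OR] = 1 − (1−0.600476) × (1−0.08) = 0.632438
P(Perception stack down) [OR] = 1 − (1−0.23) × (1−0.20) = 0.384000
P(Planning chain down) [AND] = 0.42 × 0.37 = 0.155400
P(Brake command unavailable) [AND] = 0.155400 × 0.10 = 0.015540
P(Actuation path 2 inoperative) [OR] = 1 − (1−0.384000) × (1−0.19) × (1−0.015540) = 0.508794
P(Autonomous vehicle fails to stop) [OR] = 1 − (1−0.632438) × (1−0.508794) × (1−0.04) = 0.826673
Rounded to 4 decimal places: P(Autonomous vehicle fails to stop) ≈ 0.8267.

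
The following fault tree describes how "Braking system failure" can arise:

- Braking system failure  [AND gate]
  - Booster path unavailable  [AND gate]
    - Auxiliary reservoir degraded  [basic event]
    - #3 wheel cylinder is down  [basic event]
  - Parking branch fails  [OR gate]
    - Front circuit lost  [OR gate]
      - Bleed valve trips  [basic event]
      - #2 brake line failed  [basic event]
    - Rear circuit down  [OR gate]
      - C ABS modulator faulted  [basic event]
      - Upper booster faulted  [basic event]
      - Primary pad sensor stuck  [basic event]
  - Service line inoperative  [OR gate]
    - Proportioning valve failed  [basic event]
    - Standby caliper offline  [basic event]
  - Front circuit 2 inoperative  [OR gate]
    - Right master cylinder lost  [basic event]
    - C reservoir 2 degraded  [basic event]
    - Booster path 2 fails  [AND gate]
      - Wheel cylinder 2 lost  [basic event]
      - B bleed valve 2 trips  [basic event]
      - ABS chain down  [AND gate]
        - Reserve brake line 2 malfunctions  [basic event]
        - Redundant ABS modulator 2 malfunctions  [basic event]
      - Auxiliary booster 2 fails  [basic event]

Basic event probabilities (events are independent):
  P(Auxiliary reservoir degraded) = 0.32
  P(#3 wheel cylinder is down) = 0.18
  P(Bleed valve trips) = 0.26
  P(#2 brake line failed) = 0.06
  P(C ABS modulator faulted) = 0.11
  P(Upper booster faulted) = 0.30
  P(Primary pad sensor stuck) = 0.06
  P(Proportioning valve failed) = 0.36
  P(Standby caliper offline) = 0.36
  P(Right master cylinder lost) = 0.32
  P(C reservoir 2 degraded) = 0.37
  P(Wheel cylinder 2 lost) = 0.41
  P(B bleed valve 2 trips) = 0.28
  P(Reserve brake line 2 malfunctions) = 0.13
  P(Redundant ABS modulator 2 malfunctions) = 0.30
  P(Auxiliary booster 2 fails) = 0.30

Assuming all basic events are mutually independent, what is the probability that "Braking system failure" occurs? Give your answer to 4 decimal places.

0.0115

P(Booster path unavailable) [AND] = 0.32 × 0.18 = 0.057600
P(Front circuit lost) [OR] = 1 − (1−0.26) × (1−0.06) = 0.304400
P(Rear circuit down) [OR] = 1 − (1−0.11) × (1−0.30) × (1−0.06) = 0.414380
P(Parking branch fails) [OR] = 1 − (1−0.304400) × (1−0.414380) = 0.592643
P(Service line inoperative) [OR] = 1 − (1−0.36) × (1−0.36) = 0.590400
P(ABS chain down) [AND] = 0.13 × 0.30 = 0.039000
P(Booster path 2 fails) [AND] = 0.41 × 0.28 × 0.039000 × 0.30 = 0.001343
P(Front circuit 2 inoperative) [OR] = 1 − (1−0.32) × (1−0.37) × (1−0.001343) = 0.572175
P(Braking system failure) [AND] = 0.057600 × 0.592643 × 0.590400 × 0.572175 = 0.011532
Rounded to 4 decimal places: P(Braking system failure) ≈ 0.0115.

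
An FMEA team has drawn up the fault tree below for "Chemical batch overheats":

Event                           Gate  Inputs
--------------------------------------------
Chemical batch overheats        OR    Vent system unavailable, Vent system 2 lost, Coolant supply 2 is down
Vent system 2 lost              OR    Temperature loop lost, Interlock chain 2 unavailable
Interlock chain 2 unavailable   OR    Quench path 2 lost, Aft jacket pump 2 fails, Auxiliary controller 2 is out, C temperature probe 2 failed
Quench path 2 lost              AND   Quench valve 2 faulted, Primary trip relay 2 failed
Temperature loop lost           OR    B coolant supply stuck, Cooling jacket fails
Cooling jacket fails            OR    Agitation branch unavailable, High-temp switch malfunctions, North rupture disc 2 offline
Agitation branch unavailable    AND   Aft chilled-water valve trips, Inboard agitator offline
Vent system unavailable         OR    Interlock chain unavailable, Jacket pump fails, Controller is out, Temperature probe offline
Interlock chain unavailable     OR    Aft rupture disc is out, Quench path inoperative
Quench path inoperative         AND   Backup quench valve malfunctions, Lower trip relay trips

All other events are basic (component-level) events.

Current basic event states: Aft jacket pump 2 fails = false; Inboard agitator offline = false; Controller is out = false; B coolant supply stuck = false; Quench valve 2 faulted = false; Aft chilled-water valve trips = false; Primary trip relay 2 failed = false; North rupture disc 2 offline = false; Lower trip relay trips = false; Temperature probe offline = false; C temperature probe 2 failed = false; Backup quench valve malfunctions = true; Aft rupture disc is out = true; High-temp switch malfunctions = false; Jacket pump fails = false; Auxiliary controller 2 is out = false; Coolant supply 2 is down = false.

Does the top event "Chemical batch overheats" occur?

Yes

Quench path inoperative [AND]: Backup quench valve malfunctions=occurs, Lower trip relay trips=not → not all inputs occur → does not occur.
Interlock chain unavailable [OR]: Aft rupture disc is out=occurs, Quench path inoperative=not → at least one input occurs → occurs.
Vent system unavailable [OR]: Interlock chain unavailable=occurs, Jacket pump fails=not, Controller is out=not, Temperature probe offline=not → at least one input occurs → occurs.
Agitation branch unavailable [AND]: Aft chilled-water valve trips=not, Inboard agitator offline=not → not all inputs occur → does not occur.
Cooling jacket fails [OR]: Agitation branch unavailable=not, High-temp switch malfunctions=not, North rupture disc 2 offline=not → no input occurs → does not occur.
Temperature loop lost [OR]: B coolant supply stuck=not, Cooling jacket fails=not → no input occurs → does not occur.
Quench path 2 lost [AND]: Quench valve 2 faulted=not, Primary trip relay 2 failed=not → not all inputs occur → does not occur.
Interlock chain 2 unavailable [OR]: Quench path 2 lost=not, Aft jacket pump 2 fails=not, Auxiliary controller 2 is out=not, C temperature probe 2 failed=not → no input occurs → does not occur.
Vent system 2 lost [OR]: Temperature loop lost=not, Interlock chain 2 unavailable=not → no input occurs → does not occur.
Chemical batch overheats [OR]: Vent system unavailable=occurs, Vent system 2 lost=not, Coolant supply 2 is down=not → at least one input occurs → occurs.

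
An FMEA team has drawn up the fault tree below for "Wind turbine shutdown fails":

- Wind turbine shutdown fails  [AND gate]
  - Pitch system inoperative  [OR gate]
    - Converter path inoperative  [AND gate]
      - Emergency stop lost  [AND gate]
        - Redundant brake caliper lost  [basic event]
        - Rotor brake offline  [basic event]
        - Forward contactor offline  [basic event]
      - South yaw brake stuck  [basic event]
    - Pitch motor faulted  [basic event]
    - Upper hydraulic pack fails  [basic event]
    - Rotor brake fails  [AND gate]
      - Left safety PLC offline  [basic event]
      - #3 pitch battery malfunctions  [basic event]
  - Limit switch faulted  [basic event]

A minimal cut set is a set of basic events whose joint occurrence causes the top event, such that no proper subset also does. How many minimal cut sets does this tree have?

Emergency stop lost [AND]: one cut set from each child combined → 1 × 1 × 1 = 1 cut set(s).
Converter path inoperative [AND]: one cut set from each child combined → 1 × 1 = 1 cut set(s).
Rotor brake fails [AND]: one cut set from each child combined → 1 × 1 = 1 cut set(s).
Pitch system inoperative [OR]: union of children's cut sets → 4 cut set(s).
Wind turbine shutdown fails [AND]: one cut set from each child combined → 4 × 1 = 4 cut set(s).
Minimal cut sets: {Forward contactor offline, Limit switch faulted, Redundant brake caliper lost, Rotor brake offline, South yaw brake stuck}; {Limit switch faulted, Pitch motor faulted}; {Limit switch faulted, Upper hydraulic pack fails}; {#3 pitch battery malfunctions, Left safety PLC offline, Limit switch faulted}.

4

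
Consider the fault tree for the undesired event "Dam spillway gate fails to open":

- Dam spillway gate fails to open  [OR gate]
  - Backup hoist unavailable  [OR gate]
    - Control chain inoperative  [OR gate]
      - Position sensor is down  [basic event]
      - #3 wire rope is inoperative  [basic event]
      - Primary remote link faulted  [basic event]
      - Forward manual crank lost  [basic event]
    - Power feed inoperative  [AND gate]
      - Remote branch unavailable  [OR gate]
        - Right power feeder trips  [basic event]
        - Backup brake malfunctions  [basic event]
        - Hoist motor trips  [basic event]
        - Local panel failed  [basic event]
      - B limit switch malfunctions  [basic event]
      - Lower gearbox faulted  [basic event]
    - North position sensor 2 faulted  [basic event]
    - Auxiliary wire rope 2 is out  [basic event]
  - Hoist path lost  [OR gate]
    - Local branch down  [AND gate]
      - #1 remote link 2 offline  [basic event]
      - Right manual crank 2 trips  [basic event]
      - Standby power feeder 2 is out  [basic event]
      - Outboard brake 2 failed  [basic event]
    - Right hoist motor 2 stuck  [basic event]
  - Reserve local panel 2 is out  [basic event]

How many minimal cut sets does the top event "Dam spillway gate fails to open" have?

13

Control chain inoperative [OR]: union of children's cut sets → 4 cut set(s).
Remote branch unavailable [OR]: union of children's cut sets → 4 cut set(s).
Power feed inoperative [AND]: one cut set from each child combined → 4 × 1 × 1 = 4 cut set(s).
Backup hoist unavailable [OR]: union of children's cut sets → 10 cut set(s).
Local branch down [AND]: one cut set from each child combined → 1 × 1 × 1 × 1 = 1 cut set(s).
Hoist path lost [OR]: union of children's cut sets → 2 cut set(s).
Dam spillway gate fails to open [OR]: union of children's cut sets → 13 cut set(s).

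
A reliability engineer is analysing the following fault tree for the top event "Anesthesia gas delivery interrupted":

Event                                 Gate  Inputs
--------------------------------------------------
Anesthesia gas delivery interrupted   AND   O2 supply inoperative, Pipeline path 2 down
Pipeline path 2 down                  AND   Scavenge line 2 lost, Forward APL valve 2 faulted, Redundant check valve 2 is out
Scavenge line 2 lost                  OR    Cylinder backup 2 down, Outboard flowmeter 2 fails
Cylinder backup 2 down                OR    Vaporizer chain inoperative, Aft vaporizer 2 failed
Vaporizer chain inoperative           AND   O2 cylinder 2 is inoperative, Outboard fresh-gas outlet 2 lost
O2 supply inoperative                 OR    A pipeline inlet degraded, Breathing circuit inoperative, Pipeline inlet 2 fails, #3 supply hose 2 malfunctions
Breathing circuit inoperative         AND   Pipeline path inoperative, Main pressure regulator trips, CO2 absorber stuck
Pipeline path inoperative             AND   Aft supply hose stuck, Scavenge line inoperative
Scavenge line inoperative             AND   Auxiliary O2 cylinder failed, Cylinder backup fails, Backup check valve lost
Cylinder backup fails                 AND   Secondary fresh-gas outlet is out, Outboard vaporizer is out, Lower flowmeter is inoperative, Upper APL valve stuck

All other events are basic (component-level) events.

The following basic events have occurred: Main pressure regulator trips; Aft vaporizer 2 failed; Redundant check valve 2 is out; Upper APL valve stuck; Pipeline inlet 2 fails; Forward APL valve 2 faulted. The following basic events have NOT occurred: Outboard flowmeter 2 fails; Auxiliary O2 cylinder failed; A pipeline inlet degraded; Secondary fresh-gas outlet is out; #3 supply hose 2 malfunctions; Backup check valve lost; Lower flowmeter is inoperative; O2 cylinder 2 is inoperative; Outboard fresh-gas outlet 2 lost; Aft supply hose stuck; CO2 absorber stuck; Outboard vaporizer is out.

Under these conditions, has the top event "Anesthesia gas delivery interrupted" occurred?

Yes

Cylinder backup fails [AND]: Secondary fresh-gas outlet is out=not, Outboard vaporizer is out=not, Lower flowmeter is inoperative=not, Upper APL valve stuck=occurs → not all inputs occur → does not occur.
Scavenge line inoperative [AND]: Auxiliary O2 cylinder failed=not, Cylinder backup fails=not, Backup check valve lost=not → not all inputs occur → does not occur.
Pipeline path inoperative [AND]: Aft supply hose stuck=not, Scavenge line inoperative=not → not all inputs occur → does not occur.
Breathing circuit inoperative [AND]: Pipeline path inoperative=not, Main pressure regulator trips=occurs, CO2 absorber stuck=not → not all inputs occur → does not occur.
O2 supply inoperative [OR]: A pipeline inlet degraded=not, Breathing circuit inoperative=not, Pipeline inlet 2 fails=occurs, #3 supply hose 2 malfunctions=not → at least one input occurs → occurs.
Vaporizer chain inoperative [AND]: O2 cylinder 2 is inoperative=not, Outboard fresh-gas outlet 2 lost=not → not all inputs occur → does not occur.
Cylinder backup 2 down [OR]: Vaporizer chain inoperative=not, Aft vaporizer 2 failed=occurs → at least one input occurs → occurs.
Scavenge line 2 lost [OR]: Cylinder backup 2 down=occurs, Outboard flowmeter 2 fails=not → at least one input occurs → occurs.
Pipeline path 2 down [AND]: Scavenge line 2 lost=occurs, Forward APL valve 2 faulted=occurs, Redundant check valve 2 is out=occurs → all inputs occur → occurs.
Anesthesia gas delivery interrupted [AND]: O2 supply inoperative=occurs, Pipeline path 2 down=occurs → all inputs occur → occurs.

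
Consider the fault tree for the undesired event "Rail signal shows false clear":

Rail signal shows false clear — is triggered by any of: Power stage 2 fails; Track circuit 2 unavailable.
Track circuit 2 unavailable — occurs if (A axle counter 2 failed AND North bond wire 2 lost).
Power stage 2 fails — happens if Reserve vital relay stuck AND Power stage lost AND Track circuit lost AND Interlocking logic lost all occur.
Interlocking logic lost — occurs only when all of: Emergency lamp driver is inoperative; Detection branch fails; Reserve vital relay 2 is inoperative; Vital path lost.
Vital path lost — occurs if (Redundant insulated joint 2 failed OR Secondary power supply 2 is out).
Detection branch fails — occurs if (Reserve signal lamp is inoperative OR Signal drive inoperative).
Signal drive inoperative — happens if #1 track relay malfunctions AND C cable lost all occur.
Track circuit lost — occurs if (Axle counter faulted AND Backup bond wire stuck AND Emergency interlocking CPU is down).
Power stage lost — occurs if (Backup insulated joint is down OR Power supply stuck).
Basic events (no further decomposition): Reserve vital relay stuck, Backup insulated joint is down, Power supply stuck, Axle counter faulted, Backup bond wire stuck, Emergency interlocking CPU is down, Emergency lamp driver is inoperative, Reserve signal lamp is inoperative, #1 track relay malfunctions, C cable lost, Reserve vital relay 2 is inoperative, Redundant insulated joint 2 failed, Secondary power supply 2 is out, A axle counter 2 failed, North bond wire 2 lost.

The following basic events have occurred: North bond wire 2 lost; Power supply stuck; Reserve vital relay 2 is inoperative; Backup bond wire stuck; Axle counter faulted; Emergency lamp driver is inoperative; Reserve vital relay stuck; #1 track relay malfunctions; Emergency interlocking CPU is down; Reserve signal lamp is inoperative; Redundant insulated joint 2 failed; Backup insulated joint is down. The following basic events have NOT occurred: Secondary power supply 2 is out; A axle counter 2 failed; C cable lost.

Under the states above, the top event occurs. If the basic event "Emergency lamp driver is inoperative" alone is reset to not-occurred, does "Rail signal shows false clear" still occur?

No

Counterfactual: set "Emergency lamp driver is inoperative" to not occurred.
Power stage lost [OR]: Backup insulated joint is down=occurs, Power supply stuck=occurs → at least one input occurs → occurs.
Track circuit lost [AND]: Axle counter faulted=occurs, Backup bond wire stuck=occurs, Emergency interlocking CPU is down=occurs → all inputs occur → occurs.
Signal drive inoperative [AND]: #1 track relay malfunctions=occurs, C cable lost=not → not all inputs occur → does not occur.
Detection branch fails [OR]: Reserve signal lamp is inoperative=occurs, Signal drive inoperative=not → at least one input occurs → occurs.
Vital path lost [OR]: Redundant insulated joint 2 failed=occurs, Secondary power supply 2 is out=not → at least one input occurs → occurs.
Interlocking logic lost [AND]: Emergency lamp driver is inoperative=not, Detection branch fails=occurs, Reserve vital relay 2 is inoperative=occurs, Vital path lost=occurs → not all inputs occur → does not occur.
Power stage 2 fails [AND]: Reserve vital relay stuck=occurs, Power stage lost=occurs, Track circuit lost=occurs, Interlocking logic lost=not → not all inputs occur → does not occur.
Track circuit 2 unavailable [AND]: A axle counter 2 failed=not, North bond wire 2 lost=occurs → not all inputs occur → does not occur.
Rail signal shows false clear [OR]: Power stage 2 fails=not, Track circuit 2 unavailable=not → no input occurs → does not occur.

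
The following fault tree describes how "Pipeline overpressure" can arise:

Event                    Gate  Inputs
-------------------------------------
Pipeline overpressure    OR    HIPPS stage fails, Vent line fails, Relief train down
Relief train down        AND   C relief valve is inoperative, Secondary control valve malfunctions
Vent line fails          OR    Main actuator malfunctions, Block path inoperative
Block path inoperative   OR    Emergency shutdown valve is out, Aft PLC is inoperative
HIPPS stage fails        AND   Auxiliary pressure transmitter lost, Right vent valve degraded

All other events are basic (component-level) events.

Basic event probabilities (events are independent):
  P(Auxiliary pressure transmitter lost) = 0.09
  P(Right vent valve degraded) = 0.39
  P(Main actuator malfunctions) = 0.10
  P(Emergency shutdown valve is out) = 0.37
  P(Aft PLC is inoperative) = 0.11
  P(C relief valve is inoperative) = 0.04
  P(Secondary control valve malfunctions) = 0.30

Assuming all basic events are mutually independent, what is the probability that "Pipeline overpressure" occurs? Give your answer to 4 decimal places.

0.5189

P(HIPPS stage fails) [AND] = 0.09 × 0.39 = 0.035100
P(Block path inoperative) [OR] = 1 − (1−0.37) × (1−0.11) = 0.439300
P(Vent line fails) [OR] = 1 − (1−0.10) × (1−0.439300) = 0.495370
P(Relief train down) [AND] = 0.04 × 0.30 = 0.012000
P(Pipeline overpressure) [OR] = 1 − (1−0.035100) × (1−0.495370) × (1−0.012000) = 0.518926
Rounded to 4 decimal places: P(Pipeline overpressure) ≈ 0.5189.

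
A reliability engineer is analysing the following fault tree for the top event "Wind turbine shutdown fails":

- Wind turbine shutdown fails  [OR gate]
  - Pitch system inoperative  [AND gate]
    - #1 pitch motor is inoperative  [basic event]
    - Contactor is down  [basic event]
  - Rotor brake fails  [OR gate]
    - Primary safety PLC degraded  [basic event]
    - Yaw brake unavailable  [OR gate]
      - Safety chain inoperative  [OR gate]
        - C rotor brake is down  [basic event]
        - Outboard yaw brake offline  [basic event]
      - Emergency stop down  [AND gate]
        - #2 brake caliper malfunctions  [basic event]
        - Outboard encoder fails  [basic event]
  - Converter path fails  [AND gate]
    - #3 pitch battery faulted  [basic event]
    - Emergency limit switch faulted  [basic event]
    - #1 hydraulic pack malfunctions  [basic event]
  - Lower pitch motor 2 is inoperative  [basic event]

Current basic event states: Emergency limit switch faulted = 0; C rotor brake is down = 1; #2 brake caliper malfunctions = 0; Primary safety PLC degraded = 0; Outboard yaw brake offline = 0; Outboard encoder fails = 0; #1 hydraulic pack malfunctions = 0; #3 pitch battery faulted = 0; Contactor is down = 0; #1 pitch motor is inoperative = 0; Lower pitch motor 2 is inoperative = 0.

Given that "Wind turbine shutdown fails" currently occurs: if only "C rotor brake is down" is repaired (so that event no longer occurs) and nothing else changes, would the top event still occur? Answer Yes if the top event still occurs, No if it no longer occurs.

Counterfactual: set "C rotor brake is down" to not occurred.
Pitch system inoperative [AND]: #1 pitch motor is inoperative=not, Contactor is down=not → not all inputs occur → does not occur.
Safety chain inoperative [OR]: C rotor brake is down=not, Outboard yaw brake offline=not → no input occurs → does not occur.
Emergency stop down [AND]: #2 brake caliper malfunctions=not, Outboard encoder fails=not → not all inputs occur → does not occur.
Yaw brake unavailable [OR]: Safety chain inoperative=not, Emergency stop down=not → no input occurs → does not occur.
Rotor brake fails [OR]: Primary safety PLC degraded=not, Yaw brake unavailable=not → no input occurs → does not occur.
Converter path fails [AND]: #3 pitch battery faulted=not, Emergency limit switch faulted=not, #1 hydraulic pack malfunctions=not → not all inputs occur → does not occur.
Wind turbine shutdown fails [OR]: Pitch system inoperative=not, Rotor brake fails=not, Converter path fails=not, Lower pitch motor 2 is inoperative=not → no input occurs → does not occur.

No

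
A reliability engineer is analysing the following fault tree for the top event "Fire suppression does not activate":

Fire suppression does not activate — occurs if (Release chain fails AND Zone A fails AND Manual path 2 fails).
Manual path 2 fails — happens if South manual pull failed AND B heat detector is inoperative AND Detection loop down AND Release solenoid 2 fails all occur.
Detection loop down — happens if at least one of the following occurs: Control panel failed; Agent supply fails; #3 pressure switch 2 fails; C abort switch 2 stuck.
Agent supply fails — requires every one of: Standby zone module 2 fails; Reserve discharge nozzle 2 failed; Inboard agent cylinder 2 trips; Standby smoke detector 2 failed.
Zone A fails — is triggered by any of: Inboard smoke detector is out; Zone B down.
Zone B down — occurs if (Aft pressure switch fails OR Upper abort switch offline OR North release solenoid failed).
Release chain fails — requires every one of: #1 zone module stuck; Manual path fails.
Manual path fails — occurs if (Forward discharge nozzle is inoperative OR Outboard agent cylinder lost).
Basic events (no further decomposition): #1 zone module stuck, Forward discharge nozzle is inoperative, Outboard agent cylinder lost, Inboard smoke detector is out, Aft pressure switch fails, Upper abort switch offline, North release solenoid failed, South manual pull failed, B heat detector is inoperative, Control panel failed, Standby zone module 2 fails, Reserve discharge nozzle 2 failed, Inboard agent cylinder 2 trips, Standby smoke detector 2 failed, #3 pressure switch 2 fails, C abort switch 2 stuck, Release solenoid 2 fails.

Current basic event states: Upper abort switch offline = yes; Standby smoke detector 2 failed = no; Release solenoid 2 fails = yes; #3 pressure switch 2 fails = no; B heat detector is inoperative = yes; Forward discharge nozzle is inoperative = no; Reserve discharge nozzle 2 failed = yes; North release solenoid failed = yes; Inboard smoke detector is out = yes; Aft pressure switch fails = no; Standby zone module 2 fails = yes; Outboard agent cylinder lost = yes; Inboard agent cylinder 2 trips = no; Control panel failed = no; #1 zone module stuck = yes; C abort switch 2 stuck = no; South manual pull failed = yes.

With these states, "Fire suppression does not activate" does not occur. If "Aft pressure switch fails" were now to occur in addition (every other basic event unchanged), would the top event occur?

No

Counterfactual: set "Aft pressure switch fails" to occurred.
Manual path fails [OR]: Forward discharge nozzle is inoperative=not, Outboard agent cylinder lost=occurs → at least one input occurs → occurs.
Release chain fails [AND]: #1 zone module stuck=occurs, Manual path fails=occurs → all inputs occur → occurs.
Zone B down [OR]: Aft pressure switch fails=occurs, Upper abort switch offline=occurs, North release solenoid failed=occurs → at least one input occurs → occurs.
Zone A fails [OR]: Inboard smoke detector is out=occurs, Zone B down=occurs → at least one input occurs → occurs.
Agent supply fails [AND]: Standby zone module 2 fails=occurs, Reserve discharge nozzle 2 failed=occurs, Inboard agent cylinder 2 trips=not, Standby smoke detector 2 failed=not → not all inputs occur → does not occur.
Detection loop down [OR]: Control panel failed=not, Agent supply fails=not, #3 pressure switch 2 fails=not, C abort switch 2 stuck=not → no input occurs → does not occur.
Manual path 2 fails [AND]: South manual pull failed=occurs, B heat detector is inoperative=occurs, Detection loop down=not, Release solenoid 2 fails=occurs → not all inputs occur → does not occur.
Fire suppression does not activate [AND]: Release chain fails=occurs, Zone A fails=occurs, Manual path 2 fails=not → not all inputs occur → does not occur.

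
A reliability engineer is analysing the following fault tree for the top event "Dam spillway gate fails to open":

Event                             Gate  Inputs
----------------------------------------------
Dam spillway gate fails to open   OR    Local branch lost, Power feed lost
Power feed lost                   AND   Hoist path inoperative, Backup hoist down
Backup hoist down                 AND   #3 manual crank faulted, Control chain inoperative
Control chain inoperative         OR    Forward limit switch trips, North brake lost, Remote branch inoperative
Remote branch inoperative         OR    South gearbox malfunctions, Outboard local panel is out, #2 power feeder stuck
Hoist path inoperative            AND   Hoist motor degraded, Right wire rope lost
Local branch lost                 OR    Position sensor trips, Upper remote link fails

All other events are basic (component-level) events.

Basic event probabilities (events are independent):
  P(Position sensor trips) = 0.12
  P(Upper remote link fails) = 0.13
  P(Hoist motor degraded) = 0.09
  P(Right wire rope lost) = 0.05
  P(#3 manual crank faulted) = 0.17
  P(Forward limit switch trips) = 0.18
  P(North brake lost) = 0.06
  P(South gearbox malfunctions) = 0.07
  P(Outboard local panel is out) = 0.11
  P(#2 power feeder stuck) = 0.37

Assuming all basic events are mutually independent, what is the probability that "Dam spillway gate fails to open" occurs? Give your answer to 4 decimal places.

P(Local branch lost) [OR] = 1 − (1−0.12) × (1−0.13) = 0.234400
P(Hoist path inoperative) [AND] = 0.09 × 0.05 = 0.004500
P(Remote branch inoperative) [OR] = 1 − (1−0.07) × (1−0.11) × (1−0.37) = 0.478549
P(Control chain inoperative) [OR] = 1 − (1−0.18) × (1−0.06) × (1−0.478549) = 0.598066
P(Backup hoist down) [AND] = 0.17 × 0.598066 = 0.101671
P(Power feed lost) [AND] = 0.004500 × 0.101671 = 0.000458
P(Dam spillway gate fails to open) [OR] = 1 − (1−0.234400) × (1−0.000458) = 0.234751
Rounded to 4 decimal places: P(Dam spillway gate fails to open) ≈ 0.2348.

0.2348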